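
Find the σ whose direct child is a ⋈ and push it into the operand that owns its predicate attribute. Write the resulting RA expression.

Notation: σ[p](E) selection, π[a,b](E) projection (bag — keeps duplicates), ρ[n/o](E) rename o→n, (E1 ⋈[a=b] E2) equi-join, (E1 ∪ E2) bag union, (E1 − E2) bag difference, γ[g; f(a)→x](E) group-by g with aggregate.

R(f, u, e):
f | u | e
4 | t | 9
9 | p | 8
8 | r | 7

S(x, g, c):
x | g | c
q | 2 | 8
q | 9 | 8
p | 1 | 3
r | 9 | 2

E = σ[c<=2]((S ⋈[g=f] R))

σ filters on c, owned by the left side.
E' = (σ[c<=2](S) ⋈[g=f] R)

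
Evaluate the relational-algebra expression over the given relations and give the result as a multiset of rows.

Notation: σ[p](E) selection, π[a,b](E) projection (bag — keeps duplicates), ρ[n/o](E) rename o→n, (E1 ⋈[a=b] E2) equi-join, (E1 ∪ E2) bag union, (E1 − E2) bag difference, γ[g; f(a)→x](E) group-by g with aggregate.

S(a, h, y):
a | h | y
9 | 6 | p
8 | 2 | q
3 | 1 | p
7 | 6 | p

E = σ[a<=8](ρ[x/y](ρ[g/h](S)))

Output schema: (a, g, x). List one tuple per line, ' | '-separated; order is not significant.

Stepwise |·|:
  S → 4
  ρ[g/h](S) → 4
  ρ[x/y](ρ[g/h](S)) → 4
  σ[a<=8](ρ[x/y](ρ[g/h](S))) → 3

== RESULT ==
a | g | x
3 | 1 | p
7 | 6 | p
8 | 2 | q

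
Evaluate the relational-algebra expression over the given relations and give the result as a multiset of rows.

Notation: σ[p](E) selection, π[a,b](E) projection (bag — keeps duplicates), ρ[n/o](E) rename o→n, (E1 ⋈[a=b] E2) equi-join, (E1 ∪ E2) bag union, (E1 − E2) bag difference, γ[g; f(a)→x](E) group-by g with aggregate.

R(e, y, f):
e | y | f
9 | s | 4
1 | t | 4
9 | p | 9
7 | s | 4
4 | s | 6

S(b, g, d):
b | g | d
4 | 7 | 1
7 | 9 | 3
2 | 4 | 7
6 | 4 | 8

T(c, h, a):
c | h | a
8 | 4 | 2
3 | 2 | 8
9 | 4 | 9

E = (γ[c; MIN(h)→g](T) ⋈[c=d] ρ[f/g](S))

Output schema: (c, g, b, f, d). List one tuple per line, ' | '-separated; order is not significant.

Subexpression sizes:
  T → 3
  γ[c; MIN(h)→g](T) → 3
  S → 4
  ρ[f/g](S) → 4
  (γ[c; MIN(h)→g](T) ⋈[c=d] ρ[f/g](S)) → 2

== RESULT ==
c | g | b | f | d
3 | 2 | 7 | 9 | 3
8 | 4 | 6 | 4 | 8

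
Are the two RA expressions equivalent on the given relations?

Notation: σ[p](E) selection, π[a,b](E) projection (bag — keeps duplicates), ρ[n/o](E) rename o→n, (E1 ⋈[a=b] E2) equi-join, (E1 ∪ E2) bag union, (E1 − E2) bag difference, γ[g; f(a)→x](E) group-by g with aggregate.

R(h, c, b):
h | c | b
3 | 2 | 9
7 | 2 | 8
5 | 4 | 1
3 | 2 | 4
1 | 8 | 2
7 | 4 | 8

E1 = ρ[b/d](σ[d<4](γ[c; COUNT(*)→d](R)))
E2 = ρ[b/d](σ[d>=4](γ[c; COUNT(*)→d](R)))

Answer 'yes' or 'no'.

E1 per-node cardinality:
  R → 6
  γ[c; COUNT(*)→d](R) → 3
  σ[d<4](γ[c; COUNT(*)→d](R)) → 3
  ρ[b/d](σ[d<4](γ[c; COUNT(*)→d](R))) → 3
E2 per-node cardinality:
  R → 6
  γ[c; COUNT(*)→d](R) → 3
  σ[d>=4](γ[c; COUNT(*)→d](R)) → 0
  ρ[b/d](σ[d>=4](γ[c; COUNT(*)→d](R))) → 0

E1 result:
c | b
2 | 3
4 | 2
8 | 1
E2 result:
c | b
(0 rows)
Witness: (2, 3) appears 1× in E1 but 0× in E2.

no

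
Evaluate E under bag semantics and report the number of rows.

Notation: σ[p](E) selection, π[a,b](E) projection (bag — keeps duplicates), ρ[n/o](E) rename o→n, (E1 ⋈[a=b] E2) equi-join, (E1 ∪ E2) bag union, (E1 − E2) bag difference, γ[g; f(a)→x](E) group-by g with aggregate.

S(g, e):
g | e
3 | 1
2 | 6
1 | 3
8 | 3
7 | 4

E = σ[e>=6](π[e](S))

Subexpression sizes:
  S → 5
  π[e](S) → 5
  σ[e>=6](π[e](S)) → 1

|E| = 1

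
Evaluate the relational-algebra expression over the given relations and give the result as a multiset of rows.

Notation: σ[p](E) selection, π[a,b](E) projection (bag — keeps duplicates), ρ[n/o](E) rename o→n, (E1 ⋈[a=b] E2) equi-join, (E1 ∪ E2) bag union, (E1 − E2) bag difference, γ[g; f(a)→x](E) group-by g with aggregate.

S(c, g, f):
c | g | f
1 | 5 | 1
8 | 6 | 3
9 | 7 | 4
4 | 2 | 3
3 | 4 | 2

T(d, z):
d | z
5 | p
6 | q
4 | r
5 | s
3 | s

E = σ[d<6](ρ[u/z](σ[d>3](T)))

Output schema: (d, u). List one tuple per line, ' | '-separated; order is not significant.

Stepwise |·|:
  T → 5
  σ[d>3](T) → 4
  ρ[u/z](σ[d>3](T)) → 4
  σ[d<6](ρ[u/z](σ[d>3](T))) → 3

== RESULT ==
d | u
4 | r
5 | p
5 | s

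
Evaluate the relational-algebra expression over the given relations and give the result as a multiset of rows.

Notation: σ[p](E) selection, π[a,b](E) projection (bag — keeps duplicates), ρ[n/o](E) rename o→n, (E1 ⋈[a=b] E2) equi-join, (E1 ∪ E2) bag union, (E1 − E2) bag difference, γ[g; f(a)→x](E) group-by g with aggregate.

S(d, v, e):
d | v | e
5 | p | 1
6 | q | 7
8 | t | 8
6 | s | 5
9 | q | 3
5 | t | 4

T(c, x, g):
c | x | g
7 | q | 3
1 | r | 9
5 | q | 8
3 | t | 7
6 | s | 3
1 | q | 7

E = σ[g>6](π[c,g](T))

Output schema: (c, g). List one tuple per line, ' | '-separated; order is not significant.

Row counts bottom-up:
  T → 6
  π[c,g](T) → 6
  σ[g>6](π[c,g](T)) → 4

== RESULT ==
c | g
1 | 7
1 | 9
3 | 7
5 | 8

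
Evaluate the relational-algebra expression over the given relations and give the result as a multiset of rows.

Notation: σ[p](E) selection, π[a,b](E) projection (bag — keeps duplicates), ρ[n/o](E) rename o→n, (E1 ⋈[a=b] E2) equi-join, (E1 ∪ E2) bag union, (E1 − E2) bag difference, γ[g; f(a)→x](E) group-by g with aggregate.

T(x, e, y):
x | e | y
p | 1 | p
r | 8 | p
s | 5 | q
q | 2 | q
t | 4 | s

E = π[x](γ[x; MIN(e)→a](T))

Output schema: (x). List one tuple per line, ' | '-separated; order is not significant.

Row counts bottom-up:
  T → 5
  γ[x; MIN(e)→a](T) → 5
  π[x](γ[x; MIN(e)→a](T)) → 5

== RESULT ==
x
p
q
r
s
t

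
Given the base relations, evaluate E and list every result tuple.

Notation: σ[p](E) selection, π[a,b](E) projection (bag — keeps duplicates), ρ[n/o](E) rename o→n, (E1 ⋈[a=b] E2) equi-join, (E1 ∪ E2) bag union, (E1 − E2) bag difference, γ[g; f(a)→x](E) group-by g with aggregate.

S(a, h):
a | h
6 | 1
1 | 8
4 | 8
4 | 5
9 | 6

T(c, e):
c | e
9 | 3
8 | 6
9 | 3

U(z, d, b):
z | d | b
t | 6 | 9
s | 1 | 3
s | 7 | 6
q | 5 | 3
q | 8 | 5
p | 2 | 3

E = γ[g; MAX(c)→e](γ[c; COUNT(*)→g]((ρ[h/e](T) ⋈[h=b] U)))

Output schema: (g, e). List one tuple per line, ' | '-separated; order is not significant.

Per-node cardinality:
  T → 3
  ρ[h/e](T) → 3
  U → 6
  (ρ[h/e](T) ⋈[h=b] U) → 7
  γ[c; COUNT(*)→g]((ρ[h/e](T) ⋈[h=b] U)) → 2
  γ[g; MAX(c)→e](γ[c; COUNT(*)→g]((ρ[h/e](T) ⋈[h=b] U))) → 2

== RESULT ==
g | e
1 | 8
6 | 9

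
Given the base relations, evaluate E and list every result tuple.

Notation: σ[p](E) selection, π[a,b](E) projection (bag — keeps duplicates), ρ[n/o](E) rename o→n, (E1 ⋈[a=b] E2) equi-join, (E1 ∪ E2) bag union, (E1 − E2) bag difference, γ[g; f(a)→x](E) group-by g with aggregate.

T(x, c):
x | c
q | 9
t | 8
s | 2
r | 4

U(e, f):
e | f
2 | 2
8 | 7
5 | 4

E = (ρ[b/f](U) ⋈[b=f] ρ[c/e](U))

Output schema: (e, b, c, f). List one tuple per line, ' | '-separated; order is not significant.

Stepwise |·|:
  U → 3
  ρ[b/f](U) → 3
  U → 3
  ρ[c/e](U) → 3
  (ρ[b/f](U) ⋈[b=f] ρ[c/e](U)) → 3

== RESULT ==
e | b | c | f
2 | 2 | 2 | 2
5 | 4 | 5 | 4
8 | 7 | 8 | 7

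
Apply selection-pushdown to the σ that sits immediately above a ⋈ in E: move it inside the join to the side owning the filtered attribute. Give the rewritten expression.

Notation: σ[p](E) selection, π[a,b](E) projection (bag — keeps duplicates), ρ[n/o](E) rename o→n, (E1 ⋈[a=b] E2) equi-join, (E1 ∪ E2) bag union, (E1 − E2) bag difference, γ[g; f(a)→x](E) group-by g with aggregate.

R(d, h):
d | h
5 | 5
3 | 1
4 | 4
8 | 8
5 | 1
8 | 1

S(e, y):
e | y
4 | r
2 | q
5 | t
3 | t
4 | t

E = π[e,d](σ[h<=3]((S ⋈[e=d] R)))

σ filters on h, owned by the right side.
E' = π[e,d]((S ⋈[e=d] σ[h<=3](R)))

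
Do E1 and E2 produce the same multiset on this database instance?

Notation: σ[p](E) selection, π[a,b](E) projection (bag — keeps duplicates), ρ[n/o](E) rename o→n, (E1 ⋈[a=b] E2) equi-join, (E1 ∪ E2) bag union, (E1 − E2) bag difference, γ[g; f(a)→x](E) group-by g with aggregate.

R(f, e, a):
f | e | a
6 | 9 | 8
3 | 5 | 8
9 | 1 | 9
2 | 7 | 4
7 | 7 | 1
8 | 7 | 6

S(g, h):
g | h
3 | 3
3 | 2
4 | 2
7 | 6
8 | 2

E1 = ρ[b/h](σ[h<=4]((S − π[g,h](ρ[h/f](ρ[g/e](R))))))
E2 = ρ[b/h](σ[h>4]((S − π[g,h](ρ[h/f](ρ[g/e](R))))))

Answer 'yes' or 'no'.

E1 per-node cardinality:
  S → 5
  R → 6
  ρ[g/e](R) → 6
  ρ[h/f](ρ[g/e](R)) → 6
  π[g,h](ρ[h/f](ρ[g/e](R))) → 6
  (S − π[g,h](ρ[h/f](ρ[g/e](R)))) → 5
  σ[h<=4]((S − π[g,h](ρ[h/f](ρ[g/e](R))))) → 4
  ρ[b/h](σ[h<=4]((S − π[g,h](ρ[h/f](ρ[g/e](R)))))) → 4
E2 per-node cardinality:
  S → 5
  R → 6
  ρ[g/e](R) → 6
  ρ[h/f](ρ[g/e](R)) → 6
  π[g,h](ρ[h/f](ρ[g/e](R))) → 6
  (S − π[g,h](ρ[h/f](ρ[g/e](R)))) → 5
  σ[h>4]((S − π[g,h](ρ[h/f](ρ[g/e](R))))) → 1
  ρ[b/h](σ[h>4]((S − π[g,h](ρ[h/f](ρ[g/e](R)))))) → 1

E1 result:
g | b
3 | 2
3 | 3
4 | 2
8 | 2
E2 result:
g | b
7 | 6
Witness: (3, 3) appears 1× in E1 but 0× in E2.

no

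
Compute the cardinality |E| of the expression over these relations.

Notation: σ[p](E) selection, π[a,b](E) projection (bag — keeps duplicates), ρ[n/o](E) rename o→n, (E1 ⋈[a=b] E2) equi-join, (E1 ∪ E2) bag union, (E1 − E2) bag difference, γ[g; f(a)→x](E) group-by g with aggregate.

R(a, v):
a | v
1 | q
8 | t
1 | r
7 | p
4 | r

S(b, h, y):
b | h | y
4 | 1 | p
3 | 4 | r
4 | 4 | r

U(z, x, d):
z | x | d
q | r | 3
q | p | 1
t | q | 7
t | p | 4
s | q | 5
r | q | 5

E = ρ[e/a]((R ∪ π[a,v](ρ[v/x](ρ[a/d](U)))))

Subexpression sizes:
  R → 5
  U → 6
  ρ[a/d](U) → 6
  ρ[v/x](ρ[a/d](U)) → 6
  π[a,v](ρ[v/x](ρ[a/d](U))) → 6
  (R ∪ π[a,v](ρ[v/x](ρ[a/d](U)))) → 11
  ρ[e/a]((R ∪ π[a,v](ρ[v/x](ρ[a/d](U))))) → 11

|E| = 11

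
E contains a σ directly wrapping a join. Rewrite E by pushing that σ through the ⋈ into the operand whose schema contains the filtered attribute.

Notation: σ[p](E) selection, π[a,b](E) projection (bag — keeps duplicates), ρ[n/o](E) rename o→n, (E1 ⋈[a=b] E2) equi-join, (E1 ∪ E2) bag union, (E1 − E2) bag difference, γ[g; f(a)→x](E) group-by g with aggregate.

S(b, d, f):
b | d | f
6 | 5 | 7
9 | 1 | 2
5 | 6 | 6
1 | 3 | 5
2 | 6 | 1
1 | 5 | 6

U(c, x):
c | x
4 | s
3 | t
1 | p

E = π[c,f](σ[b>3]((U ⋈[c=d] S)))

σ filters on b, owned by the right side.
E' = π[c,f]((U ⋈[c=d] σ[b>3](S)))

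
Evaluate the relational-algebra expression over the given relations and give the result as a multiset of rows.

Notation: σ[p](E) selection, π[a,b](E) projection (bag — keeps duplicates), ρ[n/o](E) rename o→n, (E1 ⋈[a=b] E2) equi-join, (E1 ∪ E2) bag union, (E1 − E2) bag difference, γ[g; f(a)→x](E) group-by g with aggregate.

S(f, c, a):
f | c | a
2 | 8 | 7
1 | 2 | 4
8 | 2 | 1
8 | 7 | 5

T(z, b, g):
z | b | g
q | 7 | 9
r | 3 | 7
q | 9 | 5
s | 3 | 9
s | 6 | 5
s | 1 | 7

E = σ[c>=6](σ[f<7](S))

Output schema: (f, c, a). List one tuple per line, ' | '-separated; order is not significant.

Subexpression sizes:
  S → 4
  σ[f<7](S) → 2
  σ[c>=6](σ[f<7](S)) → 1

== RESULT ==
f | c | a
2 | 8 | 7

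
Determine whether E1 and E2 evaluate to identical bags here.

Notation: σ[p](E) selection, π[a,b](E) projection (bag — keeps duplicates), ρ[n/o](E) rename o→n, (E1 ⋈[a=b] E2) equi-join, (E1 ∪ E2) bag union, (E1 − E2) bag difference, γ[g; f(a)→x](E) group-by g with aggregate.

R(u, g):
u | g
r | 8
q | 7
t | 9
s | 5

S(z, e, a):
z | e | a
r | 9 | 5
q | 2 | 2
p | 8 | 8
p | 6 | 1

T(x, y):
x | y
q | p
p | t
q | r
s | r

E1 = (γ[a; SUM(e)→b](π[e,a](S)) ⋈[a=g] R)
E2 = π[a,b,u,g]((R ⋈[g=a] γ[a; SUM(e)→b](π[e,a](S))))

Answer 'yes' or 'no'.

E1 stepwise |·|:
  S → 4
  π[e,a](S) → 4
  γ[a; SUM(e)→b](π[e,a](S)) → 4
  R → 4
  (γ[a; SUM(e)→b](π[e,a](S)) ⋈[a=g] R) → 2
E2 stepwise |·|:
  R → 4
  S → 4
  π[e,a](S) → 4
  γ[a; SUM(e)→b](π[e,a](S)) → 4
  (R ⋈[g=a] γ[a; SUM(e)→b](π[e,a](S))) → 2
  π[a,b,u,g]((R ⋈[g=a] γ[a; SUM(e)→b](π[e,a](S)))) → 2

E1 and E2 produce the same multiset:
a | b | u | g
5 | 9 | s | 5
8 | 8 | r | 8

yes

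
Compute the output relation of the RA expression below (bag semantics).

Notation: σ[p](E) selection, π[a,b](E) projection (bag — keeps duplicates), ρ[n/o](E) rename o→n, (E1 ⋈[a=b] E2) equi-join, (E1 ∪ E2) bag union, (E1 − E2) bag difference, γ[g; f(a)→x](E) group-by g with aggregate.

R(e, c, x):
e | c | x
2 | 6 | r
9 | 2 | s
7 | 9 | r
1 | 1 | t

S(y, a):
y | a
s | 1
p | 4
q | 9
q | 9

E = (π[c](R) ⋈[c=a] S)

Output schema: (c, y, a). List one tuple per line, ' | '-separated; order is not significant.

Stepwise |·|:
  R → 4
  π[c](R) → 4
  S → 4
  (π[c](R) ⋈[c=a] S) → 3

== RESULT ==
c | y | a
1 | s | 1
9 | q | 9
9 | q | 9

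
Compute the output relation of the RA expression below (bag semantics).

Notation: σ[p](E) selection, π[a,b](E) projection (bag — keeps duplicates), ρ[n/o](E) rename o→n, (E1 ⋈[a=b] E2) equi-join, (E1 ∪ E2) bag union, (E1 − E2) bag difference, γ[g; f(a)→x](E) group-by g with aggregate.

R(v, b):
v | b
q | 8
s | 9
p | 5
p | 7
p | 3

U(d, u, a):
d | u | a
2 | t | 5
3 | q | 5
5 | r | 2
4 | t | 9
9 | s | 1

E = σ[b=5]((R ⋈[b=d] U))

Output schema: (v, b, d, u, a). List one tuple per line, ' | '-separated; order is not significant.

Stepwise |·|:
  R → 5
  U → 5
  (R ⋈[b=d] U) → 3
  σ[b=5]((R ⋈[b=d] U)) → 1

== RESULT ==
v | b | d | u | a
p | 5 | 5 | r | 2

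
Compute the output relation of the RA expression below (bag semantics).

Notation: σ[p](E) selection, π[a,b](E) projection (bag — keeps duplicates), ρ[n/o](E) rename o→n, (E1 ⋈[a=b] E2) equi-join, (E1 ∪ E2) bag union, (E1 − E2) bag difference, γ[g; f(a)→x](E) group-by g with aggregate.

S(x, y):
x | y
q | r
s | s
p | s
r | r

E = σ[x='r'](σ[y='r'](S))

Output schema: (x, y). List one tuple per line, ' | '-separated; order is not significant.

Subexpression sizes:
  S → 4
  σ[y='r'](S) → 2
  σ[x='r'](σ[y='r'](S)) → 1

== RESULT ==
x | y
r | r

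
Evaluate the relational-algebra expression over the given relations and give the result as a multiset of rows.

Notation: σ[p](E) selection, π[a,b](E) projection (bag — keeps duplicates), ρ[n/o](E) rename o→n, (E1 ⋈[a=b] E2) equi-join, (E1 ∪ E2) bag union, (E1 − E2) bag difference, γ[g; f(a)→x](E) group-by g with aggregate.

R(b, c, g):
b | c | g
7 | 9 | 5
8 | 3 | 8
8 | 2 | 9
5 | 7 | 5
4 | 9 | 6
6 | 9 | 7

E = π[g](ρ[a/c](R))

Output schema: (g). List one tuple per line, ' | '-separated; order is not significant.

Subexpression sizes:
  R → 6
  ρ[a/c](R) → 6
  π[g](ρ[a/c](R)) → 6

== RESULT ==
g
5
5
6
7
8
9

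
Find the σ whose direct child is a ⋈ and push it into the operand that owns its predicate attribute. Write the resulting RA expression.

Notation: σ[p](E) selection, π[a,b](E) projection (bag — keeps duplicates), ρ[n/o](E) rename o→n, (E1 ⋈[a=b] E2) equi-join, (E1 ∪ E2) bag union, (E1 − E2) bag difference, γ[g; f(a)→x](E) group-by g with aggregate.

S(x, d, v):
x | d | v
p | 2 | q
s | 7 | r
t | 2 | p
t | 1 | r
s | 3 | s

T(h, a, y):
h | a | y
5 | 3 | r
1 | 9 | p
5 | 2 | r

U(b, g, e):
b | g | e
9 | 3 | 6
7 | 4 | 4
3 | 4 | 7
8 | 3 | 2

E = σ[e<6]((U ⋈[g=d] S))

σ filters on e, owned by the left side.
E' = (σ[e<6](U) ⋈[g=d] S)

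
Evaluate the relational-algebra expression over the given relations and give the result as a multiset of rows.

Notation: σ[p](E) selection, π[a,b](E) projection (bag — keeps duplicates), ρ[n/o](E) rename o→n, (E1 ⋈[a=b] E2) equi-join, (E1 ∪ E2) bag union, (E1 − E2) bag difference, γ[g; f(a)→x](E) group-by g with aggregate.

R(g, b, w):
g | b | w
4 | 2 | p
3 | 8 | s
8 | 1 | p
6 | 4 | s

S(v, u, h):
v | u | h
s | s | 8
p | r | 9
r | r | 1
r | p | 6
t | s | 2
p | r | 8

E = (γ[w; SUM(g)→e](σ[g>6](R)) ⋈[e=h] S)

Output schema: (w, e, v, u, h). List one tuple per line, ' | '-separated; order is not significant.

Per-node cardinality:
  R → 4
  σ[g>6](R) → 1
  γ[w; SUM(g)→e](σ[g>6](R)) → 1
  S → 6
  (γ[w; SUM(g)→e](σ[g>6](R)) ⋈[e=h] S) → 2

== RESULT ==
w | e | v | u | h
p | 8 | p | r | 8
p | 8 | s | s | 8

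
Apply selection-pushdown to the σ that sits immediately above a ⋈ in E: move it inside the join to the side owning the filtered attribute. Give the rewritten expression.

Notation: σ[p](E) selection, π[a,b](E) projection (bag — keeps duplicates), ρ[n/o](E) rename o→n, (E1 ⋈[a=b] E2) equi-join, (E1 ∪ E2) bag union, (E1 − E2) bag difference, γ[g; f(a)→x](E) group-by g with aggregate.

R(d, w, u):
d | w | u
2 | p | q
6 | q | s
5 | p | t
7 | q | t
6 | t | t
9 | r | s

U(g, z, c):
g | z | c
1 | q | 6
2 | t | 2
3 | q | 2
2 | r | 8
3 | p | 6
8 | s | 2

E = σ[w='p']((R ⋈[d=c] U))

σ filters on w, owned by the left side.
E' = (σ[w='p'](R) ⋈[d=c] U)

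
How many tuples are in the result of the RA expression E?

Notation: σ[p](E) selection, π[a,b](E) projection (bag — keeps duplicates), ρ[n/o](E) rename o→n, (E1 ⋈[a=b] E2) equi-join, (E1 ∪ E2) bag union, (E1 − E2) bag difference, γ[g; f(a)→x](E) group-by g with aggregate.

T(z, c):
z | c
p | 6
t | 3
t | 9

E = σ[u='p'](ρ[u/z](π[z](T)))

Subexpression sizes:
  T → 3
  π[z](T) → 3
  ρ[u/z](π[z](T)) → 3
  σ[u='p'](ρ[u/z](π[z](T))) → 1

|E| = 1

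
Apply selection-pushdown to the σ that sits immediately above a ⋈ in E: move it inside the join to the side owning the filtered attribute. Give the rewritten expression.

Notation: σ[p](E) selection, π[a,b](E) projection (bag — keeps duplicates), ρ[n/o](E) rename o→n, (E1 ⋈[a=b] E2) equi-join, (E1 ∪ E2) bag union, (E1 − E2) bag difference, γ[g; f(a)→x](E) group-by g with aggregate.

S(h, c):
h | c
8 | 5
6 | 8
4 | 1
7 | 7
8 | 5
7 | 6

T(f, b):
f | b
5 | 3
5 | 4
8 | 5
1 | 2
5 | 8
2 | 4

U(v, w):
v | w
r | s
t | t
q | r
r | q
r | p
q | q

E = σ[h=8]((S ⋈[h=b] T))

σ filters on h, owned by the left side.
E' = (σ[h=8](S) ⋈[h=b] T)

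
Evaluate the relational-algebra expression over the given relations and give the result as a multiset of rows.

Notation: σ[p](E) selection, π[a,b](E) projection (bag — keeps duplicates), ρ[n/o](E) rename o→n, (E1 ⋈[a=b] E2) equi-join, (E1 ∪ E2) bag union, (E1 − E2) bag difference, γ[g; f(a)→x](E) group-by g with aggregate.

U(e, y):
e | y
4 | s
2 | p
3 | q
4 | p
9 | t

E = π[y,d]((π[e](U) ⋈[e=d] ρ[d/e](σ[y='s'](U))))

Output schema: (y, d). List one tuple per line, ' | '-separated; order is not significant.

Row counts bottom-up:
  U → 5
  π[e](U) → 5
  U → 5
  σ[y='s'](U) → 1
  ρ[d/e](σ[y='s'](U)) → 1
  (π[e](U) ⋈[e=d] ρ[d/e](σ[y='s'](U))) → 2
  π[y,d]((π[e](U) ⋈[e=d] ρ[d/e](σ[y='s'](U)))) → 2

== RESULT ==
y | d
s | 4
s | 4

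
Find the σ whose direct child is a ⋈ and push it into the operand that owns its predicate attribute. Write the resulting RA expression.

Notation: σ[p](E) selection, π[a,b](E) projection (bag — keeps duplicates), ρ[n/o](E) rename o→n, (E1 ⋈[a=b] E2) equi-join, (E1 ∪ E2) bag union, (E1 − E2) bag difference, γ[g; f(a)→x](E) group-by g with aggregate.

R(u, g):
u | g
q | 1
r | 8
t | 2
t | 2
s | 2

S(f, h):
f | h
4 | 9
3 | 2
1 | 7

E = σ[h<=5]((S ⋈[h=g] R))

σ filters on h, owned by the left side.
E' = (σ[h<=5](S) ⋈[h=g] R)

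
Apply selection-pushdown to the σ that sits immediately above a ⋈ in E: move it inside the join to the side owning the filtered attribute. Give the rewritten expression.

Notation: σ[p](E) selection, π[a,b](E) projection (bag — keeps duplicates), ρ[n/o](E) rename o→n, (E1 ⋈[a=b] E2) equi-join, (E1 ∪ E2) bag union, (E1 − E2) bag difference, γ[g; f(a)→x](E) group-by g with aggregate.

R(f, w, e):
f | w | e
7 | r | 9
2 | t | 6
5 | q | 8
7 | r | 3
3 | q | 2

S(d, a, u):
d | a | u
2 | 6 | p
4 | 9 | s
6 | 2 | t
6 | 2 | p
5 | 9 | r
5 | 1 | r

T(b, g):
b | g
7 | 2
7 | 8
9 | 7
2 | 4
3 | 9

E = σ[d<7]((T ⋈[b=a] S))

σ filters on d, owned by the right side.
E' = (T ⋈[b=a] σ[d<7](S))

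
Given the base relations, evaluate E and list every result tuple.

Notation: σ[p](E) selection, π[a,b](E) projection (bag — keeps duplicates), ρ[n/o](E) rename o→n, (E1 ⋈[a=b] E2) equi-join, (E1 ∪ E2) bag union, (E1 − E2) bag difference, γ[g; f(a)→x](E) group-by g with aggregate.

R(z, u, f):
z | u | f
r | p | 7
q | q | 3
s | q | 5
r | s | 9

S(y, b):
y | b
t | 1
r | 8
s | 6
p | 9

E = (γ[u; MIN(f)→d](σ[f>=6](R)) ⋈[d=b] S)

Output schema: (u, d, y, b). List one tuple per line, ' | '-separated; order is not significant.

Per-node cardinality:
  R → 4
  σ[f>=6](R) → 2
  γ[u; MIN(f)→d](σ[f>=6](R)) → 2
  S → 4
  (γ[u; MIN(f)→d](σ[f>=6](R)) ⋈[d=b] S) → 1

== RESULT ==
u | d | y | b
s | 9 | p | 9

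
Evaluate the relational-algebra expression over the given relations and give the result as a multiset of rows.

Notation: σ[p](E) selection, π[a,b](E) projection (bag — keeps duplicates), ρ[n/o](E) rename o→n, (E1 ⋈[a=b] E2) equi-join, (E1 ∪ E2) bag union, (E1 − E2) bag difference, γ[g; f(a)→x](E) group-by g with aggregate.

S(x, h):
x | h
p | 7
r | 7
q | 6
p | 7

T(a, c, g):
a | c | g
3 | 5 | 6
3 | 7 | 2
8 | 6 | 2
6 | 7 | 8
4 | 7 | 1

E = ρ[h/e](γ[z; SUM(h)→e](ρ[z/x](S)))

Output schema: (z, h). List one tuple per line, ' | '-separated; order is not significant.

Subexpression sizes:
  S → 4
  ρ[z/x](S) → 4
  γ[z; SUM(h)→e](ρ[z/x](S)) → 3
  ρ[h/e](γ[z; SUM(h)→e](ρ[z/x](S))) → 3

== RESULT ==
z | h
p | 14
q | 6
r | 7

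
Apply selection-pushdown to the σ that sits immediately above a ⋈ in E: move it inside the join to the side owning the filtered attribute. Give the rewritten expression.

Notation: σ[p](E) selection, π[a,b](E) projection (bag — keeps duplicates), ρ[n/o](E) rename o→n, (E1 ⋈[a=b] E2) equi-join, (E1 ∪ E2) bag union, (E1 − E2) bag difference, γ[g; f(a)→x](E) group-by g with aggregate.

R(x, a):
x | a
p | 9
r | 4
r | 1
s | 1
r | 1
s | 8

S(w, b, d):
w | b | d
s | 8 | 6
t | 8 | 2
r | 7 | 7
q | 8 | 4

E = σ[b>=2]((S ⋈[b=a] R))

σ filters on b, owned by the left side.
E' = (σ[b>=2](S) ⋈[b=a] R)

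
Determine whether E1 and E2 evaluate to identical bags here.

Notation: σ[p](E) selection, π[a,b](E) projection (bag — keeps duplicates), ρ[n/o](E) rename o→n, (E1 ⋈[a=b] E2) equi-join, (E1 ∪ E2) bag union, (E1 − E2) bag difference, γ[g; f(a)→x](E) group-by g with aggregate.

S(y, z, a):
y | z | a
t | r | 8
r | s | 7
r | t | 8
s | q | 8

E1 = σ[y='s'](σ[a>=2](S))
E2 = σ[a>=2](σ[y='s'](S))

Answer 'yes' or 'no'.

E1 stepwise |·|:
  S → 4
  σ[a>=2](S) → 4
  σ[y='s'](σ[a>=2](S)) → 1
E2 stepwise |·|:
  S → 4
  σ[y='s'](S) → 1
  σ[a>=2](σ[y='s'](S)) → 1

E1 and E2 produce the same multiset:
y | z | a
s | q | 8

yes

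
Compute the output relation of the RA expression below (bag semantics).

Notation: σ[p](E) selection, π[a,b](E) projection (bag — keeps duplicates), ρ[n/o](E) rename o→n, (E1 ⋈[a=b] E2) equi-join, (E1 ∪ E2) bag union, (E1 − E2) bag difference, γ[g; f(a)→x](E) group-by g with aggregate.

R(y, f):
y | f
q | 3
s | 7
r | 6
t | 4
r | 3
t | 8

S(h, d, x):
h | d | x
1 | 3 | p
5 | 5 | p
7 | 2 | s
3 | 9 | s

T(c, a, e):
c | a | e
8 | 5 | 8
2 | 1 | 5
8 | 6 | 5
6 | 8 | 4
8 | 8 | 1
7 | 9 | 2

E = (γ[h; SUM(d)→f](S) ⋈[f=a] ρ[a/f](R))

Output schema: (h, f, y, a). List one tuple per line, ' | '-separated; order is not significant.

Stepwise |·|:
  S → 4
  γ[h; SUM(d)→f](S) → 4
  R → 6
  ρ[a/f](R) → 6
  (γ[h; SUM(d)→f](S) ⋈[f=a] ρ[a/f](R)) → 2

== RESULT ==
h | f | y | a
1 | 3 | q | 3
1 | 3 | r | 3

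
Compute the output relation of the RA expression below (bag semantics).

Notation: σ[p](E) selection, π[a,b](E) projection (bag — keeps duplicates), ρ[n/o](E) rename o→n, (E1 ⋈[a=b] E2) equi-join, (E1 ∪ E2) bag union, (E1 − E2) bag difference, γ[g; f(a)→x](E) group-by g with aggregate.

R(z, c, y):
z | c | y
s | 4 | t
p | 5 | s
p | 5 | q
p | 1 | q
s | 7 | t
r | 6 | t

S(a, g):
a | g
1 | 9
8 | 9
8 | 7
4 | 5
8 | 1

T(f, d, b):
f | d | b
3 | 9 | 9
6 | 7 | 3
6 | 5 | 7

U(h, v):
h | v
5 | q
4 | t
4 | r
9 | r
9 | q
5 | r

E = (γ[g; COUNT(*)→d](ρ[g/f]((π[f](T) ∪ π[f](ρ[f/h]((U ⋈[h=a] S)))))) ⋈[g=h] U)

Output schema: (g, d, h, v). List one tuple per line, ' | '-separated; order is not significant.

Row counts bottom-up:
  T → 3
  π[f](T) → 3
  U → 6
  S → 5
  (U ⋈[h=a] S) → 2
  ρ[f/h]((U ⋈[h=a] S)) → 2
  π[f](ρ[f/h]((U ⋈[h=a] S))) → 2
  (π[f](T) ∪ π[f](ρ[f/h]((U ⋈[h=a] S)))) → 5
  ρ[g/f]((π[f](T) ∪ π[f](ρ[f/h]((U ⋈[h=a] S))))) → 5
  γ[g; COUNT(*)→d](ρ[g/f]((π[f](T) ∪ π[f](ρ[f/h]((U ⋈[h=a] S)))))) → 3
  U → 6
  (γ[g; COUNT(*)→d](ρ[g/f]((π[f](T) ∪ π[f](ρ[f/h]((U ⋈[h=a] S)))))) ⋈[g=h] U) → 2

== RESULT ==
g | d | h | v
4 | 2 | 4 | r
4 | 2 | 4 | t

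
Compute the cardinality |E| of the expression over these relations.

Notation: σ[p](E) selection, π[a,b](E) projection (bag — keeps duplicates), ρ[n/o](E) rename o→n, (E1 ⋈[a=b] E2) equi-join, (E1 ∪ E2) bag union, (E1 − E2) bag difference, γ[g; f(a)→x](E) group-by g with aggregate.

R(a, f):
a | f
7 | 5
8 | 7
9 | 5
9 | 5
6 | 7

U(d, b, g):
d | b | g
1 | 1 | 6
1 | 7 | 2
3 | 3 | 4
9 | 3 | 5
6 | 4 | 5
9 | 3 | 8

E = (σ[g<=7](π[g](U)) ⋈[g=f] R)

Per-node cardinality:
  U → 6
  π[g](U) → 6
  σ[g<=7](π[g](U)) → 5
  R → 5
  (σ[g<=7](π[g](U)) ⋈[g=f] R) → 6

|E| = 6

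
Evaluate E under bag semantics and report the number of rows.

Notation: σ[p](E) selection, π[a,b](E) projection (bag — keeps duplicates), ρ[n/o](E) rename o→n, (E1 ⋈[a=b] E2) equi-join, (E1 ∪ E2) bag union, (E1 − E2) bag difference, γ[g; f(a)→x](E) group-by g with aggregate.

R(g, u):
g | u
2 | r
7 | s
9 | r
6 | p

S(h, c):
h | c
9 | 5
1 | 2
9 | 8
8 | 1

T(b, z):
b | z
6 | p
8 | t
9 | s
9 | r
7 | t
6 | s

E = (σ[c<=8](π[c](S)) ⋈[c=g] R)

Stepwise |·|:
  S → 4
  π[c](S) → 4
  σ[c<=8](π[c](S)) → 4
  R → 4
  (σ[c<=8](π[c](S)) ⋈[c=g] R) → 1

|E| = 1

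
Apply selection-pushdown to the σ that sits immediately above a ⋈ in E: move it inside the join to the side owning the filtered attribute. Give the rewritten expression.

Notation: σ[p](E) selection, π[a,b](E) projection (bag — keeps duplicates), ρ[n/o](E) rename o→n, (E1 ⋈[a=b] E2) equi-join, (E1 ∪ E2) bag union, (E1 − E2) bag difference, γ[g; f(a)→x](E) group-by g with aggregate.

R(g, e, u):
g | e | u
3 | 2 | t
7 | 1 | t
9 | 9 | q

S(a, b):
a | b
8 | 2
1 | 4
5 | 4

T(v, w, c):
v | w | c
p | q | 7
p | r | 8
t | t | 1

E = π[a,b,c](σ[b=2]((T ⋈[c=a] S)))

σ filters on b, owned by the right side.
E' = π[a,b,c]((T ⋈[c=a] σ[b=2](S)))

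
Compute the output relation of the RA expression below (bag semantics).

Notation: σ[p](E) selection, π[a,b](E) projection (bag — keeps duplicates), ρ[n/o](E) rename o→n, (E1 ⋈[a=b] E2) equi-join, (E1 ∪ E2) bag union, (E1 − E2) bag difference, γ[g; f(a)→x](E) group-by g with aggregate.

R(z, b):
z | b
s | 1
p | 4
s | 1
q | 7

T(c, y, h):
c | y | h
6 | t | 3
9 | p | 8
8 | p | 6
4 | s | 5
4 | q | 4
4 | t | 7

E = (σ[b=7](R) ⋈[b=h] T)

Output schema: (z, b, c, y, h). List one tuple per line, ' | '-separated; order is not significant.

Stepwise |·|:
  R → 4
  σ[b=7](R) → 1
  T → 6
  (σ[b=7](R) ⋈[b=h] T) → 1

== RESULT ==
z | b | c | y | h
q | 7 | 4 | t | 7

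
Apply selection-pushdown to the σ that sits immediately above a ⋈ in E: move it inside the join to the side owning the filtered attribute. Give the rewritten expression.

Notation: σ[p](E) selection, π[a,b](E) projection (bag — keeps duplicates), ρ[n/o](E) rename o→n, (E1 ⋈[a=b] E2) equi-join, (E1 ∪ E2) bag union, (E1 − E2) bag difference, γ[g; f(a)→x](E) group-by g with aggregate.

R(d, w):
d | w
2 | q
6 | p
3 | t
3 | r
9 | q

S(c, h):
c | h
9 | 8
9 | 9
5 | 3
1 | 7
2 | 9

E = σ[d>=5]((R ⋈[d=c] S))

σ filters on d, owned by the left side.
E' = (σ[d>=5](R) ⋈[d=c] S)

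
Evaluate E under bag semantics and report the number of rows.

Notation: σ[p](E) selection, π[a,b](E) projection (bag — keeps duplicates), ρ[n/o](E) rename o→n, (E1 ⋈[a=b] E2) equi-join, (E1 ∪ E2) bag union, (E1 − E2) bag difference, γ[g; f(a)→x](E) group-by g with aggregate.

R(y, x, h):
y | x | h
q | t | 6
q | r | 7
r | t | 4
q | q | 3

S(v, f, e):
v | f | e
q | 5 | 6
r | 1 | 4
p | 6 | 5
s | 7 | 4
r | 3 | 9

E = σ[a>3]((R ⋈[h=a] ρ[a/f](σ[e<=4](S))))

Subexpression sizes:
  R → 4
  S → 5
  σ[e<=4](S) → 2
  ρ[a/f](σ[e<=4](S)) → 2
  (R ⋈[h=a] ρ[a/f](σ[e<=4](S))) → 1
  σ[a>3]((R ⋈[h=a] ρ[a/f](σ[e<=4](S)))) → 1

|E| = 1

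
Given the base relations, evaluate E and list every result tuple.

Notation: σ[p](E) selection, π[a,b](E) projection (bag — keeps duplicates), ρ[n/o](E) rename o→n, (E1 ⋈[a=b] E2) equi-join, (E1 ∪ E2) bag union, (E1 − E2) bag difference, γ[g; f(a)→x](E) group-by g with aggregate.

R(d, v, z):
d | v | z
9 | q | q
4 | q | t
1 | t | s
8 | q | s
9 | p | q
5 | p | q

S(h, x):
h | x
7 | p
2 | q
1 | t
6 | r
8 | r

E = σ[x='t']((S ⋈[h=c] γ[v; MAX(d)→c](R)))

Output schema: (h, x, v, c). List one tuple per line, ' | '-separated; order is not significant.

Per-node cardinality:
  S → 5
  R → 6
  γ[v; MAX(d)→c](R) → 3
  (S ⋈[h=c] γ[v; MAX(d)→c](R)) → 1
  σ[x='t']((S ⋈[h=c] γ[v; MAX(d)→c](R))) → 1

== RESULT ==
h | x | v | c
1 | t | t | 1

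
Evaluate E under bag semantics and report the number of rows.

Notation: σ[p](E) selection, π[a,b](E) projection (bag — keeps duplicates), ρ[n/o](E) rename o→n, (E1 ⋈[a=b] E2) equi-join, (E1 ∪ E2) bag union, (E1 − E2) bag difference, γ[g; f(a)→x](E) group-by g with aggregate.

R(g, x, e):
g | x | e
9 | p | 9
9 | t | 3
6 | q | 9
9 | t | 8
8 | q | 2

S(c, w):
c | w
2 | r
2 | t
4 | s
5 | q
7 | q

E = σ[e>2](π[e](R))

Subexpression sizes:
  R → 5
  π[e](R) → 5
  σ[e>2](π[e](R)) → 4

|E| = 4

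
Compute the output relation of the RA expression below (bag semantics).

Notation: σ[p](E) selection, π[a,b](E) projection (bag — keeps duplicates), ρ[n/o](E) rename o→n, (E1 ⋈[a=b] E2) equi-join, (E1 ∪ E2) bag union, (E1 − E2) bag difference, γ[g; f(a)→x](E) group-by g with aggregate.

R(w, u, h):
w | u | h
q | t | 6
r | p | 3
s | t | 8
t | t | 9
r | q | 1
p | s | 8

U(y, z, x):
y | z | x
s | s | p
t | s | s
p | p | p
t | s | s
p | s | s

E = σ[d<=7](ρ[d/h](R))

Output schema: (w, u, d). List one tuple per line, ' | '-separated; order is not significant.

Stepwise |·|:
  R → 6
  ρ[d/h](R) → 6
  σ[d<=7](ρ[d/h](R)) → 3

== RESULT ==
w | u | d
q | t | 6
r | p | 3
r | q | 1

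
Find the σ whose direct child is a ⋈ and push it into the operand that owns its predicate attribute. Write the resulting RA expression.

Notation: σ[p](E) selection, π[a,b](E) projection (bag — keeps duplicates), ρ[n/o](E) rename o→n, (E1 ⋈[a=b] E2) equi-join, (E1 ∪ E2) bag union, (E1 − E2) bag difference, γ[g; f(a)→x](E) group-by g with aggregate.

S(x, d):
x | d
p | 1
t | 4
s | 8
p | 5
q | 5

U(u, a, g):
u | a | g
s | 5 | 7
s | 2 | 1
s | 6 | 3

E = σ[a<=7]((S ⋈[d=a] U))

σ filters on a, owned by the right side.
E' = (S ⋈[d=a] σ[a<=7](U))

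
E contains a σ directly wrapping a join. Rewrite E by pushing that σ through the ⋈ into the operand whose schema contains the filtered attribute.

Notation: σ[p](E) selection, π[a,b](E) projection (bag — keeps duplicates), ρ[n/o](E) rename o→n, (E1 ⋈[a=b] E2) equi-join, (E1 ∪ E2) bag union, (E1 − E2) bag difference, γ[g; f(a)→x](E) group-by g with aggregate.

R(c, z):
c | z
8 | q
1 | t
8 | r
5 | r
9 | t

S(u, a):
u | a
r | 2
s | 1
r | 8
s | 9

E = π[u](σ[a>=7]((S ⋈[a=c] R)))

σ filters on a, owned by the left side.
E' = π[u]((σ[a>=7](S) ⋈[a=c] R))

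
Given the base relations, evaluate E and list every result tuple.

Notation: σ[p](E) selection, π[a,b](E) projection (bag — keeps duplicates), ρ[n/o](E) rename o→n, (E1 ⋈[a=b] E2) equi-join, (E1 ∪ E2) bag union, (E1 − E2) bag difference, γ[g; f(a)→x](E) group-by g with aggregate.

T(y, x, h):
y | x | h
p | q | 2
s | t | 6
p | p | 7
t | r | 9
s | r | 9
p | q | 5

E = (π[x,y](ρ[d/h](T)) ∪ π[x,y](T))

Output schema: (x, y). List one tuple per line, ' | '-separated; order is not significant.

Per-node cardinality:
  T → 6
  ρ[d/h](T) → 6
  π[x,y](ρ[d/h](T)) → 6
  T → 6
  π[x,y](T) → 6
  (π[x,y](ρ[d/h](T)) ∪ π[x,y](T)) → 12

== RESULT ==
x | y
p | p
p | p
q | p
q | p
q | p
q | p
r | s
r | s
r | t
r | t
t | s
t | s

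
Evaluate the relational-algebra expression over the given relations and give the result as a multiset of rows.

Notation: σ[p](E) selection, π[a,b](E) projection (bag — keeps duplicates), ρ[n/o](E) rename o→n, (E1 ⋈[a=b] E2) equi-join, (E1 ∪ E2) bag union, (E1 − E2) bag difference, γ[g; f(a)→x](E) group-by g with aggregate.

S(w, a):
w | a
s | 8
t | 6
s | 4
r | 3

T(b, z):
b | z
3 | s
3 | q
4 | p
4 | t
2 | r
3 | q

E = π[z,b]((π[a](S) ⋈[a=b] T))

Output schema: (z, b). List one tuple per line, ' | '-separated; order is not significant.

Subexpression sizes:
  S → 4
  π[a](S) → 4
  T → 6
  (π[a](S) ⋈[a=b] T) → 5
  π[z,b]((π[a](S) ⋈[a=b] T)) → 5

== RESULT ==
z | b
p | 4
q | 3
q | 3
s | 3
t | 4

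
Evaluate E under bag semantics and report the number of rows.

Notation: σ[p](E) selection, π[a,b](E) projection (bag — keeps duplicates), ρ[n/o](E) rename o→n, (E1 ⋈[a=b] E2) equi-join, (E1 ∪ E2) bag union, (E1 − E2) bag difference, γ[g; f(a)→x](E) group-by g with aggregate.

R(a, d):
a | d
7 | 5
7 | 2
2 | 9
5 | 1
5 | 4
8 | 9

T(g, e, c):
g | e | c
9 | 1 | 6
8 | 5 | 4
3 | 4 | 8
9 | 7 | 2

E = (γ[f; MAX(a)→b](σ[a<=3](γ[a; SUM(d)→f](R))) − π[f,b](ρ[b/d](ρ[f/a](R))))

Stepwise |·|:
  R → 6
  γ[a; SUM(d)→f](R) → 4
  σ[a<=3](γ[a; SUM(d)→f](R)) → 1
  γ[f; MAX(a)→b](σ[a<=3](γ[a; SUM(d)→f](R))) → 1
  R → 6
  ρ[f/a](R) → 6
  ρ[b/d](ρ[f/a](R)) → 6
  π[f,b](ρ[b/d](ρ[f/a](R))) → 6
  (γ[f; MAX(a)→b](σ[a<=3](γ[a; SUM(d)→f](R))) − π[f,b](ρ[b/d](ρ[f/a](R)))) → 1

|E| = 1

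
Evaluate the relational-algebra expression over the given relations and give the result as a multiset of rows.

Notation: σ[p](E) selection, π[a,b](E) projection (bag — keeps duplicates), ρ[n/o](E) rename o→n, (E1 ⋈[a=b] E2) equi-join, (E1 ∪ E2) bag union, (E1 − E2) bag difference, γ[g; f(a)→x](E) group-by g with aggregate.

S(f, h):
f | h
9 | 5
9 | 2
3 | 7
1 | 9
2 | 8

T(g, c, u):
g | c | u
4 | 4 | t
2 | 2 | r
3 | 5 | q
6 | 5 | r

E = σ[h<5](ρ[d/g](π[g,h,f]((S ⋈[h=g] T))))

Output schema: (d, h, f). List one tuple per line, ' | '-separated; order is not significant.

Stepwise |·|:
  S → 5
  T → 4
  (S ⋈[h=g] T) → 1
  π[g,h,f]((S ⋈[h=g] T)) → 1
  ρ[d/g](π[g,h,f]((S ⋈[h=g] T))) → 1
  σ[h<5](ρ[d/g](π[g,h,f]((S ⋈[h=g] T)))) → 1

== RESULT ==
d | h | f
2 | 2 | 9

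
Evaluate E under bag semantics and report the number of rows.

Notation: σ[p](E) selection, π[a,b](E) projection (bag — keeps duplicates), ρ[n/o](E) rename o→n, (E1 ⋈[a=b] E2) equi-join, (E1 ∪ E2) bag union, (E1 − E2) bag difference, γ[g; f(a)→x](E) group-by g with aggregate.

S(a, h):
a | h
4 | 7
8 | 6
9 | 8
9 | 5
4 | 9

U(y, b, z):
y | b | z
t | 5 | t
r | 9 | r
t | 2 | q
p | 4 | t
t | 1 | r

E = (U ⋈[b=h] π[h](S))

Subexpression sizes:
  U → 5
  S → 5
  π[h](S) → 5
  (U ⋈[b=h] π[h](S)) → 2

|E| = 2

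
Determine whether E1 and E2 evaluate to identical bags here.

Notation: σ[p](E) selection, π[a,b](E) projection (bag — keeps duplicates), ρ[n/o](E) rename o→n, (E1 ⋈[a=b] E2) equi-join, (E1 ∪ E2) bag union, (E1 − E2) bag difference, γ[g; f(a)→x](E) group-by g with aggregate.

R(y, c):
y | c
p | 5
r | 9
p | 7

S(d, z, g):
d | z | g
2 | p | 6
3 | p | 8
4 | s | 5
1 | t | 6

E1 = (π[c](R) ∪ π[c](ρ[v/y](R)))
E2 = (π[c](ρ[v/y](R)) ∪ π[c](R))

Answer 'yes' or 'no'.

E1 stepwise |·|:
  R → 3
  π[c](R) → 3
  R → 3
  ρ[v/y](R) → 3
  π[c](ρ[v/y](R)) → 3
  (π[c](R) ∪ π[c](ρ[v/y](R))) → 6
E2 stepwise |·|:
  R → 3
  ρ[v/y](R) → 3
  π[c](ρ[v/y](R)) → 3
  R → 3
  π[c](R) → 3
  (π[c](ρ[v/y](R)) ∪ π[c](R)) → 6

E1 and E2 produce the same multiset:
c
5
5
7
7
9
9

yes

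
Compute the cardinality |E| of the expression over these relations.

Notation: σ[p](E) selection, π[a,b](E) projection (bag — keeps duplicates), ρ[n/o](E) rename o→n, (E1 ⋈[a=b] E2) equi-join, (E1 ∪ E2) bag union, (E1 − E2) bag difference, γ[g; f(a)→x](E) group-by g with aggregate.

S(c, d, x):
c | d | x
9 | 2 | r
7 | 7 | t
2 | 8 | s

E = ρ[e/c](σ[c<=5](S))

Row counts bottom-up:
  S → 3
  σ[c<=5](S) → 1
  ρ[e/c](σ[c<=5](S)) → 1

|E| = 1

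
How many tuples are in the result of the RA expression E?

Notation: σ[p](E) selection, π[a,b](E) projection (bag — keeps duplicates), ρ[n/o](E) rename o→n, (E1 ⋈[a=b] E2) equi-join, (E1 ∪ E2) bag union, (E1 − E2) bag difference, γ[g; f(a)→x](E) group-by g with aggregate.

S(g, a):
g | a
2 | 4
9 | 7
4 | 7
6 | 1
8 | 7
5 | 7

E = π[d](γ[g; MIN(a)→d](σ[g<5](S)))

Row counts bottom-up:
  S → 6
  σ[g<5](S) → 2
  γ[g; MIN(a)→d](σ[g<5](S)) → 2
  π[d](γ[g; MIN(a)→d](σ[g<5](S))) → 2

|E| = 2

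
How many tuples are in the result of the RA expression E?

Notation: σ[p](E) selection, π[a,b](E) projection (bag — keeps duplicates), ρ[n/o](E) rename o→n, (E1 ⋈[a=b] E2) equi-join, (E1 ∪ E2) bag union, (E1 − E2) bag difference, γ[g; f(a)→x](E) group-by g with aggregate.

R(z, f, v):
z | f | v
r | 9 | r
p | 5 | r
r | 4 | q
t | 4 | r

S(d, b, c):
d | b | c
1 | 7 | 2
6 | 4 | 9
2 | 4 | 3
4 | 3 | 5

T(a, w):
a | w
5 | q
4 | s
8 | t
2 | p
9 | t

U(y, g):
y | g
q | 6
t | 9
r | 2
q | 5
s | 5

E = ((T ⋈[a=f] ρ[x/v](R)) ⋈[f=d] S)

Stepwise |·|:
  T → 5
  R → 4
  ρ[x/v](R) → 4
  (T ⋈[a=f] ρ[x/v](R)) → 4
  S → 4
  ((T ⋈[a=f] ρ[x/v](R)) ⋈[f=d] S) → 2

|E| = 2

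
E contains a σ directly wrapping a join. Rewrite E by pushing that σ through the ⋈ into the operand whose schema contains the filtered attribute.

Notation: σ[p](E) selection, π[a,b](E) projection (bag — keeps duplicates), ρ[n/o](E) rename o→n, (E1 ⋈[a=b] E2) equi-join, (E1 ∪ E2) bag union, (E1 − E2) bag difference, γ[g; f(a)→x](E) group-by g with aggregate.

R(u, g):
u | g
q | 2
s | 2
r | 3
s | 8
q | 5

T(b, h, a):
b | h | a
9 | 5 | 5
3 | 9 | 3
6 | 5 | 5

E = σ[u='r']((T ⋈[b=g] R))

σ filters on u, owned by the right side.
E' = (T ⋈[b=g] σ[u='r'](R))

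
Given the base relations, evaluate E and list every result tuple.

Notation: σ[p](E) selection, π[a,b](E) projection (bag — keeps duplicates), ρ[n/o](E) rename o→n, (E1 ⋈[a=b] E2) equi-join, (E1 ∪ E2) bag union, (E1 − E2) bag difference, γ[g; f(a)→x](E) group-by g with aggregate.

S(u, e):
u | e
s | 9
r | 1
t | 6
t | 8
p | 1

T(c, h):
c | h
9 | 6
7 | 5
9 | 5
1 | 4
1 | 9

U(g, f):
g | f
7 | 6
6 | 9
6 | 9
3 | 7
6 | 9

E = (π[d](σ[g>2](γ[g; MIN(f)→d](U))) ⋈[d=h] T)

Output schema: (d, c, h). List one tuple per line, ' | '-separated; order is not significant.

Row counts bottom-up:
  U → 5
  γ[g; MIN(f)→d](U) → 3
  σ[g>2](γ[g; MIN(f)→d](U)) → 3
  π[d](σ[g>2](γ[g; MIN(f)→d](U))) → 3
  T → 5
  (π[d](σ[g>2](γ[g; MIN(f)→d](U))) ⋈[d=h] T) → 2

== RESULT ==
d | c | h
6 | 9 | 6
9 | 1 | 9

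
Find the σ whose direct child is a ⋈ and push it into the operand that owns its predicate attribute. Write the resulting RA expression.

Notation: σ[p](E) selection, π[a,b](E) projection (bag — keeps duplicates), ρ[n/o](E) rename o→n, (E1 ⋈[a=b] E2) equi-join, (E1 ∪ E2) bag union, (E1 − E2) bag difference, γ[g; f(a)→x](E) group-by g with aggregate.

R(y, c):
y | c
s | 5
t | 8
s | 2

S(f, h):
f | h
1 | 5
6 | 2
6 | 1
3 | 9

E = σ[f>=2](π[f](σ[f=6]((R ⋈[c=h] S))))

σ filters on f, owned by the right side.
E' = σ[f>=2](π[f]((R ⋈[c=h] σ[f=6](S))))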